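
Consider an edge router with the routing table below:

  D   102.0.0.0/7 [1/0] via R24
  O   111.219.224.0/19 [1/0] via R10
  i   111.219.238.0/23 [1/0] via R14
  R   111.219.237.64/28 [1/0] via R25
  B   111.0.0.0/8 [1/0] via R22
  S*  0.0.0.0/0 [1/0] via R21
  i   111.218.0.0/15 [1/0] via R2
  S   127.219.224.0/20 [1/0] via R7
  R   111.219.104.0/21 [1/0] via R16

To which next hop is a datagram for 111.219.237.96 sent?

Routes whose prefix contains 111.219.237.96:
  0.0.0.0/0 (default, matches everything) -> R21
  111.0.0.0/8 (111.0.0.0 - 111.255.255.255) -> R22
  111.218.0.0/15 (111.218.0.0 - 111.219.255.255) -> R2
  111.219.224.0/19 (111.219.224.0 - 111.219.255.255) -> R10
More-specific entries that do NOT match:
  111.219.237.64/28 (111.219.237.64 - 111.219.237.79) does not contain 111.219.237.96
  111.219.238.0/23 (111.219.238.0 - 111.219.239.255) does not contain 111.219.237.96
  111.219.104.0/21 (111.219.104.0 - 111.219.111.255) does not contain 111.219.237.96
  127.219.224.0/20 (127.219.224.0 - 127.219.239.255) does not contain 111.219.237.96
Longest matching prefix is /19 -> next hop R10.

R10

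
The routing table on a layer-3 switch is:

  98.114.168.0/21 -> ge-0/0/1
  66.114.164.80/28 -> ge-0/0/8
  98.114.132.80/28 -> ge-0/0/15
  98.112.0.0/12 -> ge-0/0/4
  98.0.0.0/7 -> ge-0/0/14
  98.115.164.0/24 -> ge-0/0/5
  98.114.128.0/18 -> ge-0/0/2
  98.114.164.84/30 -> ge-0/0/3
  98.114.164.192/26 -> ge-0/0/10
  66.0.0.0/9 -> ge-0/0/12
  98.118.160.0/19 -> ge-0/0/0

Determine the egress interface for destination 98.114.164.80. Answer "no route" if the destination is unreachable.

ge-0/0/2

Routes whose prefix contains 98.114.164.80:
  98.0.0.0/7 (98.0.0.0 - 99.255.255.255) -> ge-0/0/14
  98.112.0.0/12 (98.112.0.0 - 98.127.255.255) -> ge-0/0/4
  98.114.128.0/18 (98.114.128.0 - 98.114.191.255) -> ge-0/0/2
More-specific entries that do NOT match:
  98.114.164.84/30 (98.114.164.84 - 98.114.164.87) does not contain 98.114.164.80
  66.114.164.80/28 (66.114.164.80 - 66.114.164.95) does not contain 98.114.164.80
  98.114.132.80/28 (98.114.132.80 - 98.114.132.95) does not contain 98.114.164.80
  98.114.164.192/26 (98.114.164.192 - 98.114.164.255) does not contain 98.114.164.80
  98.115.164.0/24 (98.115.164.0 - 98.115.164.255) does not contain 98.114.164.80
  98.114.168.0/21 (98.114.168.0 - 98.114.175.255) does not contain 98.114.164.80
  98.118.160.0/19 (98.118.160.0 - 98.118.191.255) does not contain 98.114.164.80
Longest matching prefix is /18 -> interface ge-0/0/2.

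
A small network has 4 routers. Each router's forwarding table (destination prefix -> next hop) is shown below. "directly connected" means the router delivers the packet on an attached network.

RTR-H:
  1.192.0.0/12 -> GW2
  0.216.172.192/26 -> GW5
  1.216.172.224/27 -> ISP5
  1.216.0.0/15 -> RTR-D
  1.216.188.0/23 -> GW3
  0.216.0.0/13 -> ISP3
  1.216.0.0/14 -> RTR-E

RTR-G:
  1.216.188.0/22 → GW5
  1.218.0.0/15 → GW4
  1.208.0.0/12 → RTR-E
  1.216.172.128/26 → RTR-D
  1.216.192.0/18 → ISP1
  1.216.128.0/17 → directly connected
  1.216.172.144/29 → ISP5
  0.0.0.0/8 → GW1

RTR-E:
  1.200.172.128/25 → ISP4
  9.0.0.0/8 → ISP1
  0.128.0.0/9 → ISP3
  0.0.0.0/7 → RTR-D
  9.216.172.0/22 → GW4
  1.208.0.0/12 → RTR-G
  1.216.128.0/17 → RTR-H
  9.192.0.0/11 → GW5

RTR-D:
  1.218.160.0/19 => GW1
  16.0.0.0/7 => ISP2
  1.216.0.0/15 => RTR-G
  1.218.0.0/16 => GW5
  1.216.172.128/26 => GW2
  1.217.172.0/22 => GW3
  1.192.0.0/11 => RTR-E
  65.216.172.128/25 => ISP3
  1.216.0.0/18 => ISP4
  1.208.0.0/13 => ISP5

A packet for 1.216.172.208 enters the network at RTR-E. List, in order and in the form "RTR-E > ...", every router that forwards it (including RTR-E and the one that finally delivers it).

At RTR-E: longest match for 1.216.172.208 is 1.216.128.0/17 -> RTR-H
At RTR-H: longest match for 1.216.172.208 is 1.216.0.0/15 -> RTR-D
At RTR-D: longest match for 1.216.172.208 is 1.216.0.0/15 -> RTR-G
At RTR-G: longest match for 1.216.172.208 is 1.216.128.0/17 -> directly connected

RTR-E > RTR-H > RTR-D > RTR-G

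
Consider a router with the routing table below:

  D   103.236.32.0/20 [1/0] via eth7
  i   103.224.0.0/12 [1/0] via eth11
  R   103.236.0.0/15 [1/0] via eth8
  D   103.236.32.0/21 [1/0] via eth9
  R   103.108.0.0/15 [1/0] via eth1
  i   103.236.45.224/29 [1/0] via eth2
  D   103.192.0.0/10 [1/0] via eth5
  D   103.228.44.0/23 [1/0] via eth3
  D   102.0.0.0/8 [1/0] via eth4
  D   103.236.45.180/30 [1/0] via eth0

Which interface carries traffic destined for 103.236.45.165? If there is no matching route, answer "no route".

Routes whose prefix contains 103.236.45.165:
  103.192.0.0/10 (103.192.0.0 - 103.255.255.255) -> eth5
  103.224.0.0/12 (103.224.0.0 - 103.239.255.255) -> eth11
  103.236.0.0/15 (103.236.0.0 - 103.237.255.255) -> eth8
  103.236.32.0/20 (103.236.32.0 - 103.236.47.255) -> eth7
More-specific entries that do NOT match:
  103.236.45.180/30 (103.236.45.180 - 103.236.45.183) does not contain 103.236.45.165
  103.236.45.224/29 (103.236.45.224 - 103.236.45.231) does not contain 103.236.45.165
  103.228.44.0/23 (103.228.44.0 - 103.228.45.255) does not contain 103.236.45.165
  103.236.32.0/21 (103.236.32.0 - 103.236.39.255) does not contain 103.236.45.165
Longest matching prefix is /20 -> interface eth7.

eth7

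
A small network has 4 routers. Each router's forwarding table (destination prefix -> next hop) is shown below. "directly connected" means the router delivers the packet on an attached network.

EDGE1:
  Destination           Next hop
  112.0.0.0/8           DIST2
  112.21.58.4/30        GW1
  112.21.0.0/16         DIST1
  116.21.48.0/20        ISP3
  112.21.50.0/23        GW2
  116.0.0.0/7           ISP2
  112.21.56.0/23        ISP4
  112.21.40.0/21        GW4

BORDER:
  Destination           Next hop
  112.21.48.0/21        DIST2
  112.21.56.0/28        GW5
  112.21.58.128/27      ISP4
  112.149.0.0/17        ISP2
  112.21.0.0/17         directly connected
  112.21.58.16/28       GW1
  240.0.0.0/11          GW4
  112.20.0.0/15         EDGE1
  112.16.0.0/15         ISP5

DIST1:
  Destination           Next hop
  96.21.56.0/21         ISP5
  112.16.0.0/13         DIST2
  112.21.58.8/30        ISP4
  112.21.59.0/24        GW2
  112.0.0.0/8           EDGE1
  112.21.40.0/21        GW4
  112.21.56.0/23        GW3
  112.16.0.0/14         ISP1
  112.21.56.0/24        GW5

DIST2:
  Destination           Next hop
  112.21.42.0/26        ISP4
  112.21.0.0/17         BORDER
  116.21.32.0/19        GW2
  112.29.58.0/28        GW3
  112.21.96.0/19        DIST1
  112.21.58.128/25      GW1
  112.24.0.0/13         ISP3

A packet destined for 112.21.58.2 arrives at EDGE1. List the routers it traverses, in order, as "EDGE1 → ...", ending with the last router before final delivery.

EDGE1 → DIST1 → DIST2 → BORDER

At EDGE1: longest match for 112.21.58.2 is 112.21.0.0/16 -> DIST1
At DIST1: longest match for 112.21.58.2 is 112.16.0.0/13 -> DIST2
At DIST2: longest match for 112.21.58.2 is 112.21.0.0/17 -> BORDER
At BORDER: longest match for 112.21.58.2 is 112.21.0.0/17 -> directly connected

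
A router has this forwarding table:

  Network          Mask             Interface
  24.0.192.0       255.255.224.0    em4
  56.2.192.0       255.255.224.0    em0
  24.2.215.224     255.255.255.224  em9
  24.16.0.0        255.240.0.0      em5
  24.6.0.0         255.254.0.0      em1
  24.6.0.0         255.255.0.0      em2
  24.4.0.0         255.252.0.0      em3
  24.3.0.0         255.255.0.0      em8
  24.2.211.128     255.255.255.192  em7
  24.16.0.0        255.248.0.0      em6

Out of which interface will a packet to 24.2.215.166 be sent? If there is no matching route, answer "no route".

No entry's prefix contains 24.2.215.166; there is no default route.

no route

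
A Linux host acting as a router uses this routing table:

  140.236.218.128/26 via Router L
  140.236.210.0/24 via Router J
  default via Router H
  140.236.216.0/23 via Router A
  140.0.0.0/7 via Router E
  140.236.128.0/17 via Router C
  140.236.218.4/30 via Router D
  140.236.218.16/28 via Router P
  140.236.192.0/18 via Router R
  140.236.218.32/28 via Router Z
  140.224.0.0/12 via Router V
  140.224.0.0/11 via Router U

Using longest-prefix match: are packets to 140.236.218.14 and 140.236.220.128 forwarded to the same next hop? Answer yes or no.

140.236.218.14: longest match 140.236.192.0/18 -> Router R
140.236.220.128: longest match 140.236.192.0/18 -> Router R

yes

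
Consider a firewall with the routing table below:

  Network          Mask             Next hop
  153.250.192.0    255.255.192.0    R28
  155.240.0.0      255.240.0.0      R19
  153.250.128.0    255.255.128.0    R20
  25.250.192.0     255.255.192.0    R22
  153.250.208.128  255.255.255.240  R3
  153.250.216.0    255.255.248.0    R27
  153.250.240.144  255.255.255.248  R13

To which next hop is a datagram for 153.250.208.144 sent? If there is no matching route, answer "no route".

R28

Routes whose prefix contains 153.250.208.144:
  153.250.128.0/17 (153.250.128.0 - 153.250.255.255) -> R20
  153.250.192.0/18 (153.250.192.0 - 153.250.255.255) -> R28
More-specific entries that do NOT match:
  153.250.240.144/29 (153.250.240.144 - 153.250.240.151) does not contain 153.250.208.144
  153.250.208.128/28 (153.250.208.128 - 153.250.208.143) does not contain 153.250.208.144
  153.250.216.0/21 (153.250.216.0 - 153.250.223.255) does not contain 153.250.208.144
Longest matching prefix is /18 -> next hop R28.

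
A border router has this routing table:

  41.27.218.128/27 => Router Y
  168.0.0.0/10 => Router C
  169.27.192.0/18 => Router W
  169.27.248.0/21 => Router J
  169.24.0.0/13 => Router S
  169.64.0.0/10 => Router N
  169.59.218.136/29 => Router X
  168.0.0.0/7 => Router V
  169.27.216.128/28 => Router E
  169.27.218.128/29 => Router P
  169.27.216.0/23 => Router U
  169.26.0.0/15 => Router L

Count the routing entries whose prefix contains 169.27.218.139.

Prefixes containing 169.27.218.139:
  168.0.0.0/7 (168.0.0.0 - 169.255.255.255)
  169.24.0.0/13 (169.24.0.0 - 169.31.255.255)
  169.26.0.0/15 (169.26.0.0 - 169.27.255.255)
  169.27.192.0/18 (169.27.192.0 - 169.27.255.255)
Total matching entries: 4.

4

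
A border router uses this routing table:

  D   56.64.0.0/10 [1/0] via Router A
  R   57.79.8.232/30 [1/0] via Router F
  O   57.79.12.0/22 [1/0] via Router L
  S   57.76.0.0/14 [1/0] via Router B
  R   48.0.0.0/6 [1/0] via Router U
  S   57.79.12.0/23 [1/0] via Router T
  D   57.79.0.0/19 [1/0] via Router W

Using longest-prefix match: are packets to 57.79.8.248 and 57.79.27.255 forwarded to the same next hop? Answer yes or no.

yes

57.79.8.248: longest match 57.79.0.0/19 -> Router W
57.79.27.255: longest match 57.79.0.0/19 -> Router W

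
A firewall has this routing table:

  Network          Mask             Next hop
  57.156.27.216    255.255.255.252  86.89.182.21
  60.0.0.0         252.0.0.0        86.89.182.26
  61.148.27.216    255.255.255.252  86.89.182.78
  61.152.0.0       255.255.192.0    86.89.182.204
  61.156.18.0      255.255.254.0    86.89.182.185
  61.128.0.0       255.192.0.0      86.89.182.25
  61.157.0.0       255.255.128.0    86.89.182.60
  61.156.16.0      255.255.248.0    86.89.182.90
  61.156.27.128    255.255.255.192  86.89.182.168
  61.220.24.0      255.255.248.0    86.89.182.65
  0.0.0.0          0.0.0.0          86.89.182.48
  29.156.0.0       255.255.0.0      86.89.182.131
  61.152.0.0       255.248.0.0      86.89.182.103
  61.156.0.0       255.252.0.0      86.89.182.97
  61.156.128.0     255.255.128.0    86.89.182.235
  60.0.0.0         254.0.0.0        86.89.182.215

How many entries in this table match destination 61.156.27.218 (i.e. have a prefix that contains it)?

6

Prefixes containing 61.156.27.218:
  0.0.0.0/0 (default, matches everything)
  60.0.0.0/6 (60.0.0.0 - 63.255.255.255)
  60.0.0.0/7 (60.0.0.0 - 61.255.255.255)
  61.128.0.0/10 (61.128.0.0 - 61.191.255.255)
  61.152.0.0/13 (61.152.0.0 - 61.159.255.255)
  61.156.0.0/14 (61.156.0.0 - 61.159.255.255)
Total matching entries: 6.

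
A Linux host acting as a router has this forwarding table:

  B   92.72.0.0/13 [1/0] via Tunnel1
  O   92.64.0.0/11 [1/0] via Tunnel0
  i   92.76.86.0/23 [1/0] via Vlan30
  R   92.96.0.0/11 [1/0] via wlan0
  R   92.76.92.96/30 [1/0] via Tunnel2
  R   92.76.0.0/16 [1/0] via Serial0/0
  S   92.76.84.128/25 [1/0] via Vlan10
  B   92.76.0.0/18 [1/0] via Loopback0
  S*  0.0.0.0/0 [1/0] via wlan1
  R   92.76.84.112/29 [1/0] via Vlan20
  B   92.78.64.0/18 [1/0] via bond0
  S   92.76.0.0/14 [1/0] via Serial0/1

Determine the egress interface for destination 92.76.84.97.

Serial0/0

Routes whose prefix contains 92.76.84.97:
  0.0.0.0/0 (default, matches everything) -> wlan1
  92.64.0.0/11 (92.64.0.0 - 92.95.255.255) -> Tunnel0
  92.72.0.0/13 (92.72.0.0 - 92.79.255.255) -> Tunnel1
  92.76.0.0/14 (92.76.0.0 - 92.79.255.255) -> Serial0/1
  92.76.0.0/16 (92.76.0.0 - 92.76.255.255) -> Serial0/0
More-specific entries that do NOT match:
  92.76.92.96/30 (92.76.92.96 - 92.76.92.99) does not contain 92.76.84.97
  92.76.84.112/29 (92.76.84.112 - 92.76.84.119) does not contain 92.76.84.97
  92.76.84.128/25 (92.76.84.128 - 92.76.84.255) does not contain 92.76.84.97
  92.76.86.0/23 (92.76.86.0 - 92.76.87.255) does not contain 92.76.84.97
  92.76.0.0/18 (92.76.0.0 - 92.76.63.255) does not contain 92.76.84.97
  92.78.64.0/18 (92.78.64.0 - 92.78.127.255) does not contain 92.76.84.97
Longest matching prefix is /16 -> interface Serial0/0.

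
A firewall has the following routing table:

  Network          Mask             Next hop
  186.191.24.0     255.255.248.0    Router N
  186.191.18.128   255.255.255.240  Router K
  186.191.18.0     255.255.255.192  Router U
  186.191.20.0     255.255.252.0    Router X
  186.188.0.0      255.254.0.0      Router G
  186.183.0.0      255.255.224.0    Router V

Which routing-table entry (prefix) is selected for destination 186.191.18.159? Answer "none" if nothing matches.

186.191.18.159 is outside every listed prefix and there is no default route.

none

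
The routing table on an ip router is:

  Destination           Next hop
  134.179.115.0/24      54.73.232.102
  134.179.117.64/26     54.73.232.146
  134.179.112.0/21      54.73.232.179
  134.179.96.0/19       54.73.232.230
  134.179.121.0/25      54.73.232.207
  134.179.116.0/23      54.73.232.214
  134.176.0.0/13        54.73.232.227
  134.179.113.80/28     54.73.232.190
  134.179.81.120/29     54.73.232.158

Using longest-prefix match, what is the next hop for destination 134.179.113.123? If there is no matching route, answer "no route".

54.73.232.179

Routes whose prefix contains 134.179.113.123:
  134.176.0.0/13 (134.176.0.0 - 134.183.255.255) -> 54.73.232.227
  134.179.96.0/19 (134.179.96.0 - 134.179.127.255) -> 54.73.232.230
  134.179.112.0/21 (134.179.112.0 - 134.179.119.255) -> 54.73.232.179
More-specific entries that do NOT match:
  134.179.81.120/29 (134.179.81.120 - 134.179.81.127) does not contain 134.179.113.123
  134.179.113.80/28 (134.179.113.80 - 134.179.113.95) does not contain 134.179.113.123
  134.179.117.64/26 (134.179.117.64 - 134.179.117.127) does not contain 134.179.113.123
  134.179.121.0/25 (134.179.121.0 - 134.179.121.127) does not contain 134.179.113.123
  134.179.115.0/24 (134.179.115.0 - 134.179.115.255) does not contain 134.179.113.123
  134.179.116.0/23 (134.179.116.0 - 134.179.117.255) does not contain 134.179.113.123
Longest matching prefix is /21 -> next hop 54.73.232.179.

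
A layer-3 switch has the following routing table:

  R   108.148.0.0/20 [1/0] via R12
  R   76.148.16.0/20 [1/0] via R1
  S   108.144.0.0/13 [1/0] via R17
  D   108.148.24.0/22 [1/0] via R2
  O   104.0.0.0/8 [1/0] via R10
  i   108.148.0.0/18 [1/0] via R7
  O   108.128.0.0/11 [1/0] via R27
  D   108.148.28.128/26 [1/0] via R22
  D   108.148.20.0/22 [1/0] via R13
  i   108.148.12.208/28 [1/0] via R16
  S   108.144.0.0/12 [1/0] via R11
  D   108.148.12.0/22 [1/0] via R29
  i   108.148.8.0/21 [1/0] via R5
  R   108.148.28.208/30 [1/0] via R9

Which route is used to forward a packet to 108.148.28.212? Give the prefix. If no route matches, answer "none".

108.148.0.0/18

Entries matching 108.148.28.212:
  108.128.0.0/11 (108.128.0.0 - 108.159.255.255)
  108.144.0.0/12 (108.144.0.0 - 108.159.255.255)
  108.144.0.0/13 (108.144.0.0 - 108.151.255.255)
  108.148.0.0/18 (108.148.0.0 - 108.148.63.255)
Most specific is 108.148.0.0/18.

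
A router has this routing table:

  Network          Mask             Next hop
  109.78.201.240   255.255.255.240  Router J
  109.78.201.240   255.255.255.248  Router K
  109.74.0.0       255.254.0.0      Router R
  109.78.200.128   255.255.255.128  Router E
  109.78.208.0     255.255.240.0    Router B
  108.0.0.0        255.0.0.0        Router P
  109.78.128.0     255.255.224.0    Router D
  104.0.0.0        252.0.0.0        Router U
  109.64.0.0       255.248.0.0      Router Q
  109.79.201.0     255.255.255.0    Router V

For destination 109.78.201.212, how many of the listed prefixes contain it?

0

No listed prefix contains 109.78.201.212.
Total matching entries: 0.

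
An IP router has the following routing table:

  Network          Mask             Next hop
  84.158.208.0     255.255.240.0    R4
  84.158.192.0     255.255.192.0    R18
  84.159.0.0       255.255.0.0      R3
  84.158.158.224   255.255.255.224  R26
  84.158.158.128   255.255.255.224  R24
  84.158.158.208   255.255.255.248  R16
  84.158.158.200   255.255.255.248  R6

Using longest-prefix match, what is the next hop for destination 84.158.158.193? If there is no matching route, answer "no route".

no route

No entry's prefix contains 84.158.158.193; there is no default route.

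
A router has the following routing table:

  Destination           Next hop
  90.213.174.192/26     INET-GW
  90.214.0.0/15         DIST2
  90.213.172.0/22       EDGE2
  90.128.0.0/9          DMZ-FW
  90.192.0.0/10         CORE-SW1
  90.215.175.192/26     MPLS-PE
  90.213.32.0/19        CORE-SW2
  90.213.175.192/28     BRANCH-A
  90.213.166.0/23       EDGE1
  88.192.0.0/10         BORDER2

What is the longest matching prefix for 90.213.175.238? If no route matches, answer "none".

90.213.172.0/22

Entries matching 90.213.175.238:
  90.128.0.0/9 (90.128.0.0 - 90.255.255.255)
  90.192.0.0/10 (90.192.0.0 - 90.255.255.255)
  90.213.172.0/22 (90.213.172.0 - 90.213.175.255)
Most specific is 90.213.172.0/22.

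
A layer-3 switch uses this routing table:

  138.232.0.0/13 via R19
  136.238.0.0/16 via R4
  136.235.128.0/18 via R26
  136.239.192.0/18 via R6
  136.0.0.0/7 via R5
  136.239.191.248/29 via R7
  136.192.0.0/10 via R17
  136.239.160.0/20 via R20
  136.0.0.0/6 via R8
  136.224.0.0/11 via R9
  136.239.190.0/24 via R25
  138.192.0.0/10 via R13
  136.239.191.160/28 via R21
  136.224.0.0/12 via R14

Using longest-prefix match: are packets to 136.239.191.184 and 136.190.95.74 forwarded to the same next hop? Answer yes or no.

136.239.191.184: longest match 136.224.0.0/12 -> R14
136.190.95.74: longest match 136.0.0.0/7 -> R5

no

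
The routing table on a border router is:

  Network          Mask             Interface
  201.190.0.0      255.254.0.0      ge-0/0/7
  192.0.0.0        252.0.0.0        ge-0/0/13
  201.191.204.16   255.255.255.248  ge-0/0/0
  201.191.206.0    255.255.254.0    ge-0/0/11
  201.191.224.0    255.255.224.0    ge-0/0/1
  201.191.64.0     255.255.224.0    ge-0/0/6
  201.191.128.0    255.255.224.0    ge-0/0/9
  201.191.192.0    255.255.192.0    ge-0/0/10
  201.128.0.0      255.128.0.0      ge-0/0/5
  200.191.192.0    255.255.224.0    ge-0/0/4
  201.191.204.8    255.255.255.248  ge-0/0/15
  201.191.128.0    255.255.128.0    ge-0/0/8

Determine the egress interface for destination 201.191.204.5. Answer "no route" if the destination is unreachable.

ge-0/0/10

Routes whose prefix contains 201.191.204.5:
  201.128.0.0/9 (201.128.0.0 - 201.255.255.255) -> ge-0/0/5
  201.190.0.0/15 (201.190.0.0 - 201.191.255.255) -> ge-0/0/7
  201.191.128.0/17 (201.191.128.0 - 201.191.255.255) -> ge-0/0/8
  201.191.192.0/18 (201.191.192.0 - 201.191.255.255) -> ge-0/0/10
More-specific entries that do NOT match:
  201.191.204.16/29 (201.191.204.16 - 201.191.204.23) does not contain 201.191.204.5
  201.191.204.8/29 (201.191.204.8 - 201.191.204.15) does not contain 201.191.204.5
  201.191.206.0/23 (201.191.206.0 - 201.191.207.255) does not contain 201.191.204.5
  201.191.224.0/19 (201.191.224.0 - 201.191.255.255) does not contain 201.191.204.5
  201.191.64.0/19 (201.191.64.0 - 201.191.95.255) does not contain 201.191.204.5
  201.191.128.0/19 (201.191.128.0 - 201.191.159.255) does not contain 201.191.204.5
  200.191.192.0/19 (200.191.192.0 - 200.191.223.255) does not contain 201.191.204.5
Longest matching prefix is /18 -> interface ge-0/0/10.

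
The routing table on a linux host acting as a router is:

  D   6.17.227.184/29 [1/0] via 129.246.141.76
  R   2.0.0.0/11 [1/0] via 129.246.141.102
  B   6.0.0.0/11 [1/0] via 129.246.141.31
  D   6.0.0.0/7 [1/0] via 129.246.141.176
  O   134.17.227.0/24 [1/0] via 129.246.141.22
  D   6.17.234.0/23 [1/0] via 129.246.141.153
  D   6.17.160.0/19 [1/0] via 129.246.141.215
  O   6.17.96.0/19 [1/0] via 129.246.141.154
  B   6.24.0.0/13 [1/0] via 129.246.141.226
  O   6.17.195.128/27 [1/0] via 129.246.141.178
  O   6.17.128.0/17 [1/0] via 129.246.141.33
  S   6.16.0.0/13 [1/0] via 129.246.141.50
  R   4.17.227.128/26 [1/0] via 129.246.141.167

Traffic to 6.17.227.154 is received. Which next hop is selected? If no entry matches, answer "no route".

Routes whose prefix contains 6.17.227.154:
  6.0.0.0/7 (6.0.0.0 - 7.255.255.255) -> 129.246.141.176
  6.0.0.0/11 (6.0.0.0 - 6.31.255.255) -> 129.246.141.31
  6.16.0.0/13 (6.16.0.0 - 6.23.255.255) -> 129.246.141.50
  6.17.128.0/17 (6.17.128.0 - 6.17.255.255) -> 129.246.141.33
More-specific entries that do NOT match:
  6.17.227.184/29 (6.17.227.184 - 6.17.227.191) does not contain 6.17.227.154
  6.17.195.128/27 (6.17.195.128 - 6.17.195.159) does not contain 6.17.227.154
  4.17.227.128/26 (4.17.227.128 - 4.17.227.191) does not contain 6.17.227.154
  134.17.227.0/24 (134.17.227.0 - 134.17.227.255) does not contain 6.17.227.154
  6.17.234.0/23 (6.17.234.0 - 6.17.235.255) does not contain 6.17.227.154
  6.17.160.0/19 (6.17.160.0 - 6.17.191.255) does not contain 6.17.227.154
  6.17.96.0/19 (6.17.96.0 - 6.17.127.255) does not contain 6.17.227.154
Longest matching prefix is /17 -> next hop 129.246.141.33.

129.246.141.33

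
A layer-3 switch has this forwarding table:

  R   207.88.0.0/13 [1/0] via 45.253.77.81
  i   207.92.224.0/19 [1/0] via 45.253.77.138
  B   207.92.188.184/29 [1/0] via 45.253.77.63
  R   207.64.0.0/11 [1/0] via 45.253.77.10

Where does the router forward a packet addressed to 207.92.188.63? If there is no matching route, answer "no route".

45.253.77.81

Routes whose prefix contains 207.92.188.63:
  207.64.0.0/11 (207.64.0.0 - 207.95.255.255) -> 45.253.77.10
  207.88.0.0/13 (207.88.0.0 - 207.95.255.255) -> 45.253.77.81
More-specific entries that do NOT match:
  207.92.188.184/29 (207.92.188.184 - 207.92.188.191) does not contain 207.92.188.63
  207.92.224.0/19 (207.92.224.0 - 207.92.255.255) does not contain 207.92.188.63
Longest matching prefix is /13 -> next hop 45.253.77.81.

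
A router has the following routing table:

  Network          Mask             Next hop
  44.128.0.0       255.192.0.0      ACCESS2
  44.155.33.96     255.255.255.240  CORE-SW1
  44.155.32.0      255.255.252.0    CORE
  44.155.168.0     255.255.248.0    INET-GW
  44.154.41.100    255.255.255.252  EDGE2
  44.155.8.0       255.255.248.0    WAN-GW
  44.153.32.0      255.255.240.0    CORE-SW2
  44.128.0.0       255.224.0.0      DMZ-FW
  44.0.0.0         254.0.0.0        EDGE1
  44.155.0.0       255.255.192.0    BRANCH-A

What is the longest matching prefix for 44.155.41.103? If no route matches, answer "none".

Entries matching 44.155.41.103:
  44.0.0.0/7 (44.0.0.0 - 45.255.255.255)
  44.128.0.0/10 (44.128.0.0 - 44.191.255.255)
  44.128.0.0/11 (44.128.0.0 - 44.159.255.255)
  44.155.0.0/18 (44.155.0.0 - 44.155.63.255)
Most specific is 44.155.0.0/18.

44.155.0.0/18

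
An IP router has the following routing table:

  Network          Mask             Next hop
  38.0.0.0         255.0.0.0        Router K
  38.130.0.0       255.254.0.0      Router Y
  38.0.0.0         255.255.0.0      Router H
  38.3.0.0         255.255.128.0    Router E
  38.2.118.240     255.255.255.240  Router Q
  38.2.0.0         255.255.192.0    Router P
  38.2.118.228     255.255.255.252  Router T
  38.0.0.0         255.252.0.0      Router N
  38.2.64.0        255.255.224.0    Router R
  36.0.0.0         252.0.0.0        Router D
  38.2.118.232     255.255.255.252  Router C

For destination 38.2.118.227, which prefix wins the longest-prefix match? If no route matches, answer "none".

38.0.0.0/14

Entries matching 38.2.118.227:
  36.0.0.0/6 (36.0.0.0 - 39.255.255.255)
  38.0.0.0/8 (38.0.0.0 - 38.255.255.255)
  38.0.0.0/14 (38.0.0.0 - 38.3.255.255)
Most specific is 38.0.0.0/14.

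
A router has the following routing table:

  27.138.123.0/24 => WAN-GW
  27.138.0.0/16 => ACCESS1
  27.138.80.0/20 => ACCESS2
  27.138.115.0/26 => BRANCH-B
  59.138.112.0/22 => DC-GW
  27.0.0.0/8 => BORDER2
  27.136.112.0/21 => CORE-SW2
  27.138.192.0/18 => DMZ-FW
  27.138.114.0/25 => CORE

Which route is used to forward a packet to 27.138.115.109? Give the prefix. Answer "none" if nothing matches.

27.138.0.0/16

Entries matching 27.138.115.109:
  27.0.0.0/8 (27.0.0.0 - 27.255.255.255)
  27.138.0.0/16 (27.138.0.0 - 27.138.255.255)
Most specific is 27.138.0.0/16.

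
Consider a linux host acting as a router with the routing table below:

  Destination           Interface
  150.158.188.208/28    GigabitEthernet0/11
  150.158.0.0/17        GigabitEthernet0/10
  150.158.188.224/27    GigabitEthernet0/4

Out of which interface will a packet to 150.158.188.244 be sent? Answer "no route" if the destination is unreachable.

Routes whose prefix contains 150.158.188.244:
  150.158.188.224/27 (150.158.188.224 - 150.158.188.255) -> GigabitEthernet0/4
More-specific entries that do NOT match:
  150.158.188.208/28 (150.158.188.208 - 150.158.188.223) does not contain 150.158.188.244
Longest matching prefix is /27 -> interface GigabitEthernet0/4.

GigabitEthernet0/4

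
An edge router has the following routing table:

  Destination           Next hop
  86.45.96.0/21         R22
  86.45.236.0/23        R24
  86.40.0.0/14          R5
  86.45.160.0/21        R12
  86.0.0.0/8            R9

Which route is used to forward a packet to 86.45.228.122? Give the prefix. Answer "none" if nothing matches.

86.0.0.0/8

Entries matching 86.45.228.122:
  86.0.0.0/8 (86.0.0.0 - 86.255.255.255)
Most specific is 86.0.0.0/8.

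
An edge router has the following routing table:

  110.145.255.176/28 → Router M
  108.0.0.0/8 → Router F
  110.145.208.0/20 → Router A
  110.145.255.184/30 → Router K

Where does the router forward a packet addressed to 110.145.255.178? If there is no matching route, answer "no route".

Routes whose prefix contains 110.145.255.178:
  110.145.255.176/28 (110.145.255.176 - 110.145.255.191) -> Router M
More-specific entries that do NOT match:
  110.145.255.184/30 (110.145.255.184 - 110.145.255.187) does not contain 110.145.255.178
Longest matching prefix is /28 -> next hop Router M.

Router M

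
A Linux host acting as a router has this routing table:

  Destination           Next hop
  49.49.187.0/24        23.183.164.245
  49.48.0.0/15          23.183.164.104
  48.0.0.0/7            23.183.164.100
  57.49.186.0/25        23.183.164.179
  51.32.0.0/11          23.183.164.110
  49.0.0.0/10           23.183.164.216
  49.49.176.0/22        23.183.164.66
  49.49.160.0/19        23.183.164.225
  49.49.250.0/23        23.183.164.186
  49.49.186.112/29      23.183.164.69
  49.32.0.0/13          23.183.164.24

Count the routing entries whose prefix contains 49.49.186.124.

Prefixes containing 49.49.186.124:
  48.0.0.0/7 (48.0.0.0 - 49.255.255.255)
  49.0.0.0/10 (49.0.0.0 - 49.63.255.255)
  49.48.0.0/15 (49.48.0.0 - 49.49.255.255)
  49.49.160.0/19 (49.49.160.0 - 49.49.191.255)
Total matching entries: 4.

4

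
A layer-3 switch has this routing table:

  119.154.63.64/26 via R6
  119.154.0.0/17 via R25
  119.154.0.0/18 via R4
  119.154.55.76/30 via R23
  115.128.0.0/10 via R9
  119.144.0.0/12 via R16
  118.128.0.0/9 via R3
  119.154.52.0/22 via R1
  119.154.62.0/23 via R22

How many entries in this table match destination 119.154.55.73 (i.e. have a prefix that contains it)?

Prefixes containing 119.154.55.73:
  119.144.0.0/12 (119.144.0.0 - 119.159.255.255)
  119.154.0.0/17 (119.154.0.0 - 119.154.127.255)
  119.154.0.0/18 (119.154.0.0 - 119.154.63.255)
  119.154.52.0/22 (119.154.52.0 - 119.154.55.255)
Total matching entries: 4.

4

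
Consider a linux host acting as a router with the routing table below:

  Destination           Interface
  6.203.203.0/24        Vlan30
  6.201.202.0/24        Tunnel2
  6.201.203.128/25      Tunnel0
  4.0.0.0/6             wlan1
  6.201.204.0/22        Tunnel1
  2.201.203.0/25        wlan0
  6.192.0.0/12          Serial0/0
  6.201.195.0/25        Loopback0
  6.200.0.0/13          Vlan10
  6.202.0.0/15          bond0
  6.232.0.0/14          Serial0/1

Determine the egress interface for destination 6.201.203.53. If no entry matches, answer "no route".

Routes whose prefix contains 6.201.203.53:
  4.0.0.0/6 (4.0.0.0 - 7.255.255.255) -> wlan1
  6.192.0.0/12 (6.192.0.0 - 6.207.255.255) -> Serial0/0
  6.200.0.0/13 (6.200.0.0 - 6.207.255.255) -> Vlan10
More-specific entries that do NOT match:
  6.201.203.128/25 (6.201.203.128 - 6.201.203.255) does not contain 6.201.203.53
  2.201.203.0/25 (2.201.203.0 - 2.201.203.127) does not contain 6.201.203.53
  6.201.195.0/25 (6.201.195.0 - 6.201.195.127) does not contain 6.201.203.53
  6.203.203.0/24 (6.203.203.0 - 6.203.203.255) does not contain 6.201.203.53
  6.201.202.0/24 (6.201.202.0 - 6.201.202.255) does not contain 6.201.203.53
  6.201.204.0/22 (6.201.204.0 - 6.201.207.255) does not contain 6.201.203.53
  6.202.0.0/15 (6.202.0.0 - 6.203.255.255) does not contain 6.201.203.53
  6.232.0.0/14 (6.232.0.0 - 6.235.255.255) does not contain 6.201.203.53
Longest matching prefix is /13 -> interface Vlan10.

Vlan10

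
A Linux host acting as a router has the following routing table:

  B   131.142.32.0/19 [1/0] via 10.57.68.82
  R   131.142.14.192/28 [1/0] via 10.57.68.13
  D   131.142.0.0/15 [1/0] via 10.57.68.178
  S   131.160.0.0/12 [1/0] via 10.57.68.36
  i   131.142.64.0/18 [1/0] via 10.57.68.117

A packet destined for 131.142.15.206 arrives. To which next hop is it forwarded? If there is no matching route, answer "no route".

Routes whose prefix contains 131.142.15.206:
  131.142.0.0/15 (131.142.0.0 - 131.143.255.255) -> 10.57.68.178
More-specific entries that do NOT match:
  131.142.14.192/28 (131.142.14.192 - 131.142.14.207) does not contain 131.142.15.206
  131.142.32.0/19 (131.142.32.0 - 131.142.63.255) does not contain 131.142.15.206
  131.142.64.0/18 (131.142.64.0 - 131.142.127.255) does not contain 131.142.15.206
Longest matching prefix is /15 -> next hop 10.57.68.178.

10.57.68.178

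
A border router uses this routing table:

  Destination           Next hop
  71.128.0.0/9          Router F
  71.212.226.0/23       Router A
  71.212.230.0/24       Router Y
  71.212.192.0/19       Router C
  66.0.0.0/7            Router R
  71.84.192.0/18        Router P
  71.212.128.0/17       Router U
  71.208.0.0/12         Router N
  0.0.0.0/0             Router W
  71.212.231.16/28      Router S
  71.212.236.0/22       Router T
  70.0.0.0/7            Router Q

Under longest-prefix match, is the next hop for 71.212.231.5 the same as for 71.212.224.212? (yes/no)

yes

71.212.231.5: longest match 71.212.128.0/17 -> Router U
71.212.224.212: longest match 71.212.128.0/17 -> Router U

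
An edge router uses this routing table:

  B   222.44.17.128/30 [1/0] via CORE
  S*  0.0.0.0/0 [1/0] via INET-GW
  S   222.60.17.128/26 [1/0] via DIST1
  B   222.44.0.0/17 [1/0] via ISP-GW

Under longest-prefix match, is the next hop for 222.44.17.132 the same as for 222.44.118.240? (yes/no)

222.44.17.132: longest match 222.44.0.0/17 -> ISP-GW
222.44.118.240: longest match 222.44.0.0/17 -> ISP-GW

yes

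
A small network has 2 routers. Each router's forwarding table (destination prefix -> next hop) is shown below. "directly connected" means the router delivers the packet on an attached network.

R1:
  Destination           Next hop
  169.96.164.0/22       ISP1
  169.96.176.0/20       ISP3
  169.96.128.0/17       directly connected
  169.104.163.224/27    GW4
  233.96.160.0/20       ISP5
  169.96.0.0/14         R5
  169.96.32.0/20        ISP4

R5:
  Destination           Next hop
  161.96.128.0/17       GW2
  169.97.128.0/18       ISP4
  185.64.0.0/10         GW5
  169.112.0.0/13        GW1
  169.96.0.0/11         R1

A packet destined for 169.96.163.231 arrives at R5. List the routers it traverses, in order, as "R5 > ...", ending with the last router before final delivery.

R5 > R1

At R5: longest match for 169.96.163.231 is 169.96.0.0/11 -> R1
At R1: longest match for 169.96.163.231 is 169.96.128.0/17 -> directly connected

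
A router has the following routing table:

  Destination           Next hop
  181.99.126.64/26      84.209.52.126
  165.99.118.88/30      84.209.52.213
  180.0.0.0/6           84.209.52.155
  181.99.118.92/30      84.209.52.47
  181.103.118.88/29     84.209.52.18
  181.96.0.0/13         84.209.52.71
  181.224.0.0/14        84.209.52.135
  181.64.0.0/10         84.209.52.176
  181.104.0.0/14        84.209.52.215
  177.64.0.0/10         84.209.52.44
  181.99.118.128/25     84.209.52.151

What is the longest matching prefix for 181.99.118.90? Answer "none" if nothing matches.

181.96.0.0/13

Entries matching 181.99.118.90:
  180.0.0.0/6 (180.0.0.0 - 183.255.255.255)
  181.64.0.0/10 (181.64.0.0 - 181.127.255.255)
  181.96.0.0/13 (181.96.0.0 - 181.103.255.255)
Most specific is 181.96.0.0/13.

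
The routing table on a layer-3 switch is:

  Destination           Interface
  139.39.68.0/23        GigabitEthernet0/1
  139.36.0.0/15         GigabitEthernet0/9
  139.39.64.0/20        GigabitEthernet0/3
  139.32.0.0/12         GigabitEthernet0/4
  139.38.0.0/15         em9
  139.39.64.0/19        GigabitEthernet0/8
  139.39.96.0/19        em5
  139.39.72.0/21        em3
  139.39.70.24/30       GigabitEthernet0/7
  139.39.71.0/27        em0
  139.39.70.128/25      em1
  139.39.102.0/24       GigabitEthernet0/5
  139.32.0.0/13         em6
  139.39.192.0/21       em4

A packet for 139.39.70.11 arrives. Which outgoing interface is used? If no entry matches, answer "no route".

GigabitEthernet0/3

Routes whose prefix contains 139.39.70.11:
  139.32.0.0/12 (139.32.0.0 - 139.47.255.255) -> GigabitEthernet0/4
  139.32.0.0/13 (139.32.0.0 - 139.39.255.255) -> em6
  139.38.0.0/15 (139.38.0.0 - 139.39.255.255) -> em9
  139.39.64.0/19 (139.39.64.0 - 139.39.95.255) -> GigabitEthernet0/8
  139.39.64.0/20 (139.39.64.0 - 139.39.79.255) -> GigabitEthernet0/3
More-specific entries that do NOT match:
  139.39.70.24/30 (139.39.70.24 - 139.39.70.27) does not contain 139.39.70.11
  139.39.71.0/27 (139.39.71.0 - 139.39.71.31) does not contain 139.39.70.11
  139.39.70.128/25 (139.39.70.128 - 139.39.70.255) does not contain 139.39.70.11
  139.39.102.0/24 (139.39.102.0 - 139.39.102.255) does not contain 139.39.70.11
  139.39.68.0/23 (139.39.68.0 - 139.39.69.255) does not contain 139.39.70.11
  139.39.72.0/21 (139.39.72.0 - 139.39.79.255) does not contain 139.39.70.11
  139.39.192.0/21 (139.39.192.0 - 139.39.199.255) does not contain 139.39.70.11
Longest matching prefix is /20 -> interface GigabitEthernet0/3.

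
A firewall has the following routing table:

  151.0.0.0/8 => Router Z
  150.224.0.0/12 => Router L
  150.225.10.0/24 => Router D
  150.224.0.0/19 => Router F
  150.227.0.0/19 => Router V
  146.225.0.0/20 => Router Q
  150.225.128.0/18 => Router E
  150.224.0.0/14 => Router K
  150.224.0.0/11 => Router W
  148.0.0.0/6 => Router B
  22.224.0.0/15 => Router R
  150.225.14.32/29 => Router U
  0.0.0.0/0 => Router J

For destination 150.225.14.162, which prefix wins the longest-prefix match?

150.224.0.0/14

Entries matching 150.225.14.162:
  0.0.0.0/0 (default, matches everything)
  148.0.0.0/6 (148.0.0.0 - 151.255.255.255)
  150.224.0.0/11 (150.224.0.0 - 150.255.255.255)
  150.224.0.0/12 (150.224.0.0 - 150.239.255.255)
  150.224.0.0/14 (150.224.0.0 - 150.227.255.255)
Most specific is 150.224.0.0/14.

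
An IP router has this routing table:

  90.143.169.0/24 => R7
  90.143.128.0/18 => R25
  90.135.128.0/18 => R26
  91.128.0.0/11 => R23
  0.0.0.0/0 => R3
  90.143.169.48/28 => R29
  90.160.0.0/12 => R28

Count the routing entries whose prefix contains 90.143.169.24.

3

Prefixes containing 90.143.169.24:
  0.0.0.0/0 (default, matches everything)
  90.143.128.0/18 (90.143.128.0 - 90.143.191.255)
  90.143.169.0/24 (90.143.169.0 - 90.143.169.255)
Total matching entries: 3.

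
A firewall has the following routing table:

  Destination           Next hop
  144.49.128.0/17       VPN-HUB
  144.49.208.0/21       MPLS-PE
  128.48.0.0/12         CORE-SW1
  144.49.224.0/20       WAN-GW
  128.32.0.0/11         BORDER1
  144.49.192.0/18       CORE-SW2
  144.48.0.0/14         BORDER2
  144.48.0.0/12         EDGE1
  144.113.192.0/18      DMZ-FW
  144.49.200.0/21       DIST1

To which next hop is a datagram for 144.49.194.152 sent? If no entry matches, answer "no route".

Routes whose prefix contains 144.49.194.152:
  144.48.0.0/12 (144.48.0.0 - 144.63.255.255) -> EDGE1
  144.48.0.0/14 (144.48.0.0 - 144.51.255.255) -> BORDER2
  144.49.128.0/17 (144.49.128.0 - 144.49.255.255) -> VPN-HUB
  144.49.192.0/18 (144.49.192.0 - 144.49.255.255) -> CORE-SW2
More-specific entries that do NOT match:
  144.49.208.0/21 (144.49.208.0 - 144.49.215.255) does not contain 144.49.194.152
  144.49.200.0/21 (144.49.200.0 - 144.49.207.255) does not contain 144.49.194.152
  144.49.224.0/20 (144.49.224.0 - 144.49.239.255) does not contain 144.49.194.152
Longest matching prefix is /18 -> next hop CORE-SW2.

CORE-SW2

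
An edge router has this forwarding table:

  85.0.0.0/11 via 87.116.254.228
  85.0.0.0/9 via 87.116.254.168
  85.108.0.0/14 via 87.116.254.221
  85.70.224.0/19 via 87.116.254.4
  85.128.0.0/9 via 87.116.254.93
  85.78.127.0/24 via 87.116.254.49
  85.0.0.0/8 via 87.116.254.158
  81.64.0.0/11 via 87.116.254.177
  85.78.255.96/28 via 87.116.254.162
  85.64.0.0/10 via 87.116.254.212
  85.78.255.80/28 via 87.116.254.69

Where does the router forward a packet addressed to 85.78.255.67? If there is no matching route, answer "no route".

Routes whose prefix contains 85.78.255.67:
  85.0.0.0/8 (85.0.0.0 - 85.255.255.255) -> 87.116.254.158
  85.0.0.0/9 (85.0.0.0 - 85.127.255.255) -> 87.116.254.168
  85.64.0.0/10 (85.64.0.0 - 85.127.255.255) -> 87.116.254.212
More-specific entries that do NOT match:
  85.78.255.96/28 (85.78.255.96 - 85.78.255.111) does not contain 85.78.255.67
  85.78.255.80/28 (85.78.255.80 - 85.78.255.95) does not contain 85.78.255.67
  85.78.127.0/24 (85.78.127.0 - 85.78.127.255) does not contain 85.78.255.67
  85.70.224.0/19 (85.70.224.0 - 85.70.255.255) does not contain 85.78.255.67
  85.108.0.0/14 (85.108.0.0 - 85.111.255.255) does not contain 85.78.255.67
  85.0.0.0/11 (85.0.0.0 - 85.31.255.255) does not contain 85.78.255.67
  81.64.0.0/11 (81.64.0.0 - 81.95.255.255) does not contain 85.78.255.67
Longest matching prefix is /10 -> next hop 87.116.254.212.

87.116.254.212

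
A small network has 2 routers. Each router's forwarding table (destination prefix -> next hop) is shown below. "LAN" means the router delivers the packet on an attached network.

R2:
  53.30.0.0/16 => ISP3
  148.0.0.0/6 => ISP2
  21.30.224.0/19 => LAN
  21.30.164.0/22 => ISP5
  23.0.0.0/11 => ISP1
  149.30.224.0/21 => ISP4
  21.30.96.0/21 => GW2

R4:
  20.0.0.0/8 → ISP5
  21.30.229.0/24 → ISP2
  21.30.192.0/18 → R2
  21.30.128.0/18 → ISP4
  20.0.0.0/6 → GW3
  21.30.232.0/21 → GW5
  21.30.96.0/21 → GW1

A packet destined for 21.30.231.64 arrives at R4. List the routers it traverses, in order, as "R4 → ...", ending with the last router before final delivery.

R4 → R2

At R4: longest match for 21.30.231.64 is 21.30.192.0/18 -> R2
At R2: longest match for 21.30.231.64 is 21.30.224.0/19 -> LAN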